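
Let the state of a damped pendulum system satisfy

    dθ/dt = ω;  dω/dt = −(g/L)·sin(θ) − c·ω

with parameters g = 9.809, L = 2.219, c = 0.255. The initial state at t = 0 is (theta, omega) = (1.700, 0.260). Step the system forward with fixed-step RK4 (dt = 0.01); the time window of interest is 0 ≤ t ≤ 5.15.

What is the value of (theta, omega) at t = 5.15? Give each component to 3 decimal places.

t=0.000: state=(1.700, 0.260)
step 1 (dt=0.01): k1=(0.260, -4.450), k2=(0.238, -4.443), k3=(0.238, -4.444), k4=(0.216, -4.437); state += dt/6·(k1+2k2+2k3+k4)
t=0.010: state=(1.702, 0.216)
t=0.020: state=(1.704, 0.171)
t=0.030: state=(1.706, 0.127)
continuing one RK4 step at a time; state shown every 20 steps (Δt=0.2):
t=0.200: state=(1.665, -0.608)
t=0.400: state=(1.459, -1.438)
t=0.600: state=(1.094, -2.190)
t=0.800: state=(0.598, -2.723)
t=1.000: state=(0.032, -2.851)
t=1.200: state=(-0.510, -2.501)
t=1.400: state=(-0.945, -1.799)
t=1.600: state=(-1.220, -0.945)
t=1.800: state=(-1.321, -0.071)
t=2.000: state=(-1.251, 0.763)
t=2.200: state=(-1.022, 1.509)
t=2.400: state=(-0.659, 2.077)
t=2.600: state=(-0.212, 2.337)
t=2.800: state=(0.249, 2.201)
t=3.000: state=(0.645, 1.714)
t=3.200: state=(0.920, 1.015)
t=3.400: state=(1.046, 0.242)
t=3.600: state=(1.018, -0.516)
t=3.800: state=(0.846, -1.186)
t=4.000: state=(0.555, -1.685)
t=4.200: state=(0.190, -1.915)
t=4.400: state=(-0.189, -1.817)
t=4.600: state=(-0.517, -1.424)
t=4.800: state=(-0.746, -0.838)
t=5.000: state=(-0.847, -0.173)
t=5.150: state=(-0.836, 0.321)

(theta, omega) = (-0.836, 0.321)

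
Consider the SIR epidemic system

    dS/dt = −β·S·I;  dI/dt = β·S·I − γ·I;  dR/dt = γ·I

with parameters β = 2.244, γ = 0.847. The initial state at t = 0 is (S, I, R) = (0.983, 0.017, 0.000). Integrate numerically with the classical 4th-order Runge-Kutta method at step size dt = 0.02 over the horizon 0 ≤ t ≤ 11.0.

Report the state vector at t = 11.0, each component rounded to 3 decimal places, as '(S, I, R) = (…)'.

t=0.000: state=(0.983, 0.017, 0.000)
step 1 (dt=0.02): k1=(-0.037, 0.023, 0.014), k2=(-0.038, 0.023, 0.015), k3=(-0.038, 0.023, 0.015), k4=(-0.039, 0.024, 0.015); state += dt/6·(k1+2k2+2k3+k4)
t=0.020: state=(0.982, 0.017, 0.000)
t=0.040: state=(0.981, 0.018, 0.001)
t=0.060: state=(0.981, 0.018, 0.001)
continuing one RK4 step at a time; state shown every 25 steps (Δt=0.5):
t=0.500: state=(0.957, 0.033, 0.010)
t=1.000: state=(0.908, 0.062, 0.030)
t=1.500: state=(0.827, 0.108, 0.065)
t=2.000: state=(0.710, 0.167, 0.123)
t=2.500: state=(0.569, 0.225, 0.207)
t=3.000: state=(0.433, 0.258, 0.310)
t=3.500: state=(0.323, 0.257, 0.420)
t=4.000: state=(0.245, 0.231, 0.524)
t=4.500: state=(0.193, 0.193, 0.614)
t=5.000: state=(0.159, 0.154, 0.687)
t=5.500: state=(0.137, 0.119, 0.745)
t=6.000: state=(0.122, 0.090, 0.788)
t=6.500: state=(0.112, 0.067, 0.821)
t=7.000: state=(0.105, 0.050, 0.846)
t=7.500: state=(0.100, 0.036, 0.864)
t=8.000: state=(0.096, 0.027, 0.877)
t=8.500: state=(0.094, 0.019, 0.887)
t=9.000: state=(0.092, 0.014, 0.894)
t=9.500: state=(0.091, 0.010, 0.899)
t=10.000: state=(0.090, 0.007, 0.903)
t=10.500: state=(0.089, 0.005, 0.905)
t=11.000: state=(0.089, 0.004, 0.907)

(S, I, R) = (0.089, 0.004, 0.907)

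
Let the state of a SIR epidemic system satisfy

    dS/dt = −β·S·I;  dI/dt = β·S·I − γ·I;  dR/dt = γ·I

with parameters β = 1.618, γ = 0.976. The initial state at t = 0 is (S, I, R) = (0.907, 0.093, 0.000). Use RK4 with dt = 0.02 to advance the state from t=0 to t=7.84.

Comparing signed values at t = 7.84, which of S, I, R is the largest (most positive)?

largest component: R

t=0.000: state=(0.907, 0.093, 0.000)
step 1 (dt=0.02): k1=(-0.136, 0.046, 0.091), k2=(-0.137, 0.046, 0.091), k3=(-0.137, 0.046, 0.091), k4=(-0.137, 0.046, 0.092); state += dt/6·(k1+2k2+2k3+k4)
t=0.020: state=(0.904, 0.094, 0.002)
t=0.040: state=(0.902, 0.095, 0.004)
t=0.060: state=(0.899, 0.096, 0.006)
continuing one RK4 step at a time; state shown every 25 steps (Δt=0.5):
t=0.500: state=(0.834, 0.116, 0.051)
t=1.000: state=(0.753, 0.135, 0.112)
t=1.500: state=(0.672, 0.147, 0.181)
t=2.000: state=(0.595, 0.151, 0.254)
t=2.500: state=(0.527, 0.146, 0.327)
t=3.000: state=(0.471, 0.134, 0.395)
t=3.500: state=(0.425, 0.118, 0.457)
t=4.000: state=(0.389, 0.101, 0.510)
t=4.500: state=(0.361, 0.084, 0.555)
t=5.000: state=(0.340, 0.068, 0.592)
t=5.500: state=(0.324, 0.055, 0.622)
t=6.000: state=(0.311, 0.043, 0.646)
t=6.500: state=(0.301, 0.034, 0.664)
t=7.000: state=(0.294, 0.027, 0.679)
t=7.500: state=(0.289, 0.021, 0.691)
t=7.840: state=(0.286, 0.017, 0.697)
compare at T: S=0.286, I=0.017, R=0.697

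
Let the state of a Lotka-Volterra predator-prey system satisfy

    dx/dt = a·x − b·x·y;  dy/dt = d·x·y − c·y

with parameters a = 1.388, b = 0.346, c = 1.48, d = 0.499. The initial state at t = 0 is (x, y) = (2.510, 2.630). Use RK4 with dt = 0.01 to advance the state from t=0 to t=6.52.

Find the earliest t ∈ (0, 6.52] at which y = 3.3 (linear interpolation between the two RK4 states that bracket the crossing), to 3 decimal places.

t=0.000: state=(2.510, 2.630)
step 1 (dt=0.01): k1=(1.200, -0.598), k2=(1.205, -0.590), k3=(1.205, -0.590), k4=(1.211, -0.581); state += dt/6·(k1+2k2+2k3+k4)
t=0.010: state=(2.522, 2.624)
t=0.020: state=(2.534, 2.618)
t=0.030: state=(2.546, 2.613)
continuing one RK4 step at a time; state shown every 25 steps (Δt=0.25):
t=0.250: state=(2.843, 2.535)
t=0.500: state=(3.230, 2.556)
t=0.750: state=(3.642, 2.710)
t=1.000: state=(4.027, 3.023)
t=1.150: state=(4.210, 3.296)
next step: t=1.160: state=(4.220, 3.317) — y has crossed 3.3
linear interpolation between t=1.150 (3.29598) and t=1.160 (3.31659) → t≈1.152

t = 1.152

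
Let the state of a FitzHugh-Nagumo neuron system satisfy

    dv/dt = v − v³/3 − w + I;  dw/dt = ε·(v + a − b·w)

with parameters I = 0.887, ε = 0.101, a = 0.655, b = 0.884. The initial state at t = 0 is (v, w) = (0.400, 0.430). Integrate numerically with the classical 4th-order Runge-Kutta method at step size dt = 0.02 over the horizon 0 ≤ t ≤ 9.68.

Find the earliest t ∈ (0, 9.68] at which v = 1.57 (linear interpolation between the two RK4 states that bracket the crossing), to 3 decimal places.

t=0.000: state=(0.400, 0.430)
step 1 (dt=0.02): k1=(0.836, 0.068), k2=(0.842, 0.069), k3=(0.842, 0.069), k4=(0.848, 0.070); state += dt/6·(k1+2k2+2k3+k4)
t=0.020: state=(0.417, 0.431)
t=0.040: state=(0.434, 0.433)
t=0.060: state=(0.451, 0.434)
continuing one RK4 step at a time; state shown every 25 steps (Δt=0.5):
t=0.500: state=(0.886, 0.475)
t=1.000: state=(1.386, 0.543)
t=1.240: state=(1.560, 0.583)
next step: t=1.260: state=(1.571, 0.586) — v has crossed 1.57
linear interpolation between t=1.240 (1.55955) and t=1.260 (1.57133) → t≈1.258

t = 1.258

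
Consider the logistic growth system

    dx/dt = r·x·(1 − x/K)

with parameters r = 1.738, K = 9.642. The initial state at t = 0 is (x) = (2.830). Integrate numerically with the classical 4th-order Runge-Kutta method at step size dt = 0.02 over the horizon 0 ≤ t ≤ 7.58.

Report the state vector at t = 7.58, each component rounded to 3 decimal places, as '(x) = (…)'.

(x) = (9.642)

t=0.000: state=(2.830)
step 1 (dt=0.02): k1=(3.475), k2=(3.500), k3=(3.500), k4=(3.524); state += dt/6·(k1+2k2+2k3+k4)
t=0.020: state=(2.900)
t=0.040: state=(2.971)
t=0.060: state=(3.043)
continuing one RK4 step at a time; state shown every 25 steps (Δt=0.5):
t=0.500: state=(4.798)
t=1.000: state=(6.774)
t=1.500: state=(8.188)
t=2.000: state=(8.974)
t=2.500: state=(9.350)
t=3.000: state=(9.517)
t=3.500: state=(9.589)
t=4.000: state=(9.620)
t=4.500: state=(9.633)
t=5.000: state=(9.638)
t=5.500: state=(9.640)
t=6.000: state=(9.641)
t=6.500: state=(9.642)
t=7.000: state=(9.642)
t=7.500: state=(9.642)
t=7.580: state=(9.642)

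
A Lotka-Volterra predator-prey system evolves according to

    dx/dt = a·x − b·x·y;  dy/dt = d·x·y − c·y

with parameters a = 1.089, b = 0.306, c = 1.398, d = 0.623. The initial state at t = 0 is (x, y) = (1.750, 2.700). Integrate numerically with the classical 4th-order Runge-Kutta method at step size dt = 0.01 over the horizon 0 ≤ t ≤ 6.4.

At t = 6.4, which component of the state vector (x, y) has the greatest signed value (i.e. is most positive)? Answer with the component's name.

largest component: x

t=0.000: state=(1.750, 2.700)
step 1 (dt=0.01): k1=(0.460, -0.831), k2=(0.463, -0.826), k3=(0.463, -0.826), k4=(0.466, -0.821); state += dt/6·(k1+2k2+2k3+k4)
t=0.010: state=(1.755, 2.692)
t=0.020: state=(1.759, 2.684)
t=0.030: state=(1.764, 2.676)
continuing one RK4 step at a time; state shown every 25 steps (Δt=0.25):
t=0.250: state=(1.882, 2.525)
t=0.500: state=(2.046, 2.416)
t=0.750: state=(2.238, 2.378)
t=1.000: state=(2.447, 2.414)
t=1.250: state=(2.661, 2.533)
t=1.500: state=(2.856, 2.746)
t=1.750: state=(3.005, 3.058)
t=2.000: state=(3.076, 3.466)
t=2.250: state=(3.043, 3.941)
t=2.500: state=(2.901, 4.420)
t=2.750: state=(2.673, 4.814)
t=3.000: state=(2.404, 5.041)
t=3.250: state=(2.142, 5.062)
t=3.500: state=(1.919, 4.893)
t=3.750: state=(1.752, 4.589)
t=4.000: state=(1.643, 4.211)
t=4.250: state=(1.587, 3.815)
t=4.500: state=(1.579, 3.440)
t=4.750: state=(1.614, 3.108)
t=5.000: state=(1.689, 2.833)
t=5.250: state=(1.801, 2.619)
t=5.500: state=(1.947, 2.472)
t=5.750: state=(2.123, 2.391)
t=6.000: state=(2.323, 2.383)
t=6.250: state=(2.536, 2.453)
t=6.400: state=(2.664, 2.536)
compare at T: x=2.664, y=2.536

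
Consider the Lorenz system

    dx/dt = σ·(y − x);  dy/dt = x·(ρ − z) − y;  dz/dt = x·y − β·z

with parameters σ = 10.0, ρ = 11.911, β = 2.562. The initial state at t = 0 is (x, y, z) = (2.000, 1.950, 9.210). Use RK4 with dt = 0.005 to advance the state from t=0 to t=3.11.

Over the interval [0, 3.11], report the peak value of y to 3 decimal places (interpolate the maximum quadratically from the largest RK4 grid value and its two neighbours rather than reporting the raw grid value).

t=0.000: state=(2.000, 1.950, 9.210)
step 1 (dt=0.005): k1=(-0.500, 3.452, -19.696), k2=(-0.401, 3.538, -19.555), k3=(-0.402, 3.538, -19.555), k4=(-0.303, 3.624, -19.414); state += dt/6·(k1+2k2+2k3+k4)
t=0.005: state=(1.998, 1.968, 9.112)
t=0.010: state=(1.997, 1.986, 9.016)
t=0.015: state=(1.997, 2.006, 8.921)
continuing one RK4 step at a time; state shown every 40 steps (Δt=0.2):
t=0.200: state=(2.654, 3.362, 6.434)
t=0.400: state=(4.945, 6.505, 6.848)
t=0.600: state=(7.640, 8.101, 12.300)
t=0.800: state=(5.757, 4.053, 14.009)
t=1.000: state=(3.403, 2.916, 10.519)
t=1.200: state=(3.548, 4.091, 8.083)
t=1.400: state=(5.308, 6.410, 8.561)
t=1.600: state=(6.872, 6.972, 12.140)
t=1.800: state=(5.539, 4.480, 12.913)
t=2.000: state=(4.053, 3.755, 10.548)
t=2.200: state=(4.301, 4.784, 8.999)
t=2.400: state=(5.628, 6.323, 9.831)
t=2.600: state=(6.294, 6.124, 12.071)
t=2.800: state=(5.246, 4.604, 12.029)
t=3.000: state=(4.449, 4.358, 10.417)
t=3.110: state=(4.532, 4.760, 9.804)
largest grid value and its neighbours: y(0.545)=8.35996, y(0.550)=8.36535, y(0.555)=8.36508
parabola through these three points peaks at t≈0.552 with y≈8.36593

max y = 8.366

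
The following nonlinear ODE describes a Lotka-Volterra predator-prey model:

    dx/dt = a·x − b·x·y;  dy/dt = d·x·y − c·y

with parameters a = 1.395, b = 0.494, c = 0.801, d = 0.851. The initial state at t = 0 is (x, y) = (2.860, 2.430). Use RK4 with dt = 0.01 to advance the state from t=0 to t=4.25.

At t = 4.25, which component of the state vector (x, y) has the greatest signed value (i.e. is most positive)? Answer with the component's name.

t=0.000: state=(2.860, 2.430)
step 1 (dt=0.01): k1=(0.556, 3.968), k2=(0.529, 4.006), k3=(0.529, 4.006), k4=(0.501, 4.044); state += dt/6·(k1+2k2+2k3+k4)
t=0.010: state=(2.865, 2.470)
t=0.020: state=(2.870, 2.511)
t=0.030: state=(2.874, 2.552)
continuing one RK4 step at a time; state shown every 20 steps (Δt=0.2):
t=0.200: state=(2.845, 3.377)
t=0.400: state=(2.543, 4.569)
t=0.600: state=(2.016, 5.749)
t=0.800: state=(1.444, 6.570)
t=1.000: state=(0.979, 6.865)
t=1.200: state=(0.659, 6.710)
t=1.400: state=(0.458, 6.279)
t=1.600: state=(0.335, 5.718)
t=1.800: state=(0.259, 5.121)
t=2.000: state=(0.212, 4.540)
t=2.200: state=(0.184, 4.000)
t=2.400: state=(0.168, 3.511)
t=2.600: state=(0.161, 3.076)
t=2.800: state=(0.160, 2.693)
t=3.000: state=(0.164, 2.358)
t=3.200: state=(0.175, 2.068)
t=3.400: state=(0.191, 1.817)
t=3.600: state=(0.213, 1.602)
t=3.800: state=(0.243, 1.419)
t=4.000: state=(0.281, 1.264)
t=4.200: state=(0.330, 1.134)
t=4.250: state=(0.344, 1.105)
compare at T: x=0.344, y=1.105

largest component: y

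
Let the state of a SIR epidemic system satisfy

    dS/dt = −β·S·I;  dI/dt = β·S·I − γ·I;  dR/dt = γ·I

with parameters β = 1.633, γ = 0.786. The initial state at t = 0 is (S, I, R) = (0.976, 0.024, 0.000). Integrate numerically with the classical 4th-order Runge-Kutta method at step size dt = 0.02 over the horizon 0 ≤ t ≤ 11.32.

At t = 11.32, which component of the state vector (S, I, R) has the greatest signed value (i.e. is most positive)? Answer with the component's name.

t=0.000: state=(0.976, 0.024, 0.000)
step 1 (dt=0.02): k1=(-0.038, 0.019, 0.019), k2=(-0.039, 0.020, 0.019), k3=(-0.039, 0.020, 0.019), k4=(-0.039, 0.020, 0.019); state += dt/6·(k1+2k2+2k3+k4)
t=0.020: state=(0.975, 0.024, 0.000)
t=0.040: state=(0.974, 0.025, 0.001)
t=0.060: state=(0.974, 0.025, 0.001)
continuing one RK4 step at a time; state shown every 25 steps (Δt=0.5):
t=0.500: state=(0.953, 0.036, 0.012)
t=1.000: state=(0.920, 0.052, 0.029)
t=1.500: state=(0.874, 0.073, 0.053)
t=2.000: state=(0.816, 0.098, 0.086)
t=2.500: state=(0.745, 0.125, 0.130)
t=3.000: state=(0.666, 0.150, 0.184)
t=3.500: state=(0.584, 0.169, 0.247)
t=4.000: state=(0.507, 0.178, 0.316)
t=4.500: state=(0.438, 0.176, 0.386)
t=5.000: state=(0.381, 0.166, 0.453)
t=5.500: state=(0.334, 0.150, 0.515)
t=6.000: state=(0.298, 0.131, 0.571)
t=6.500: state=(0.270, 0.112, 0.618)
t=7.000: state=(0.248, 0.093, 0.659)
t=7.500: state=(0.232, 0.076, 0.692)
t=8.000: state=(0.219, 0.062, 0.719)
t=8.500: state=(0.209, 0.050, 0.741)
t=9.000: state=(0.202, 0.040, 0.758)
t=9.500: state=(0.196, 0.032, 0.772)
t=10.000: state=(0.192, 0.025, 0.783)
t=10.500: state=(0.188, 0.020, 0.792)
t=11.000: state=(0.186, 0.015, 0.799)
t=11.320: state=(0.184, 0.013, 0.803)
compare at T: S=0.184, I=0.013, R=0.803

largest component: R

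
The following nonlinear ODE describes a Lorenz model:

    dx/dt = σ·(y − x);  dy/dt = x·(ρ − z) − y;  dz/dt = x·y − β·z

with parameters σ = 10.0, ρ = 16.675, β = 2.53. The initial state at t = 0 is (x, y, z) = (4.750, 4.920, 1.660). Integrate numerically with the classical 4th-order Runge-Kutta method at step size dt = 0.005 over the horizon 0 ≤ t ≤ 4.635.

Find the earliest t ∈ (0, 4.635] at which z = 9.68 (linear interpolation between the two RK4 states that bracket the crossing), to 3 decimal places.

t = 0.144

t=0.000: state=(4.750, 4.920, 1.660)
step 1 (dt=0.005): k1=(1.700, 66.401, 19.170), k2=(3.318, 66.071, 19.859), k3=(3.269, 66.124, 19.871), k4=(4.843, 65.842, 20.575); state += dt/6·(k1+2k2+2k3+k4)
t=0.005: state=(4.766, 5.251, 1.759)
t=0.010: state=(4.798, 5.579, 1.866)
t=0.015: state=(4.844, 5.906, 1.980)
t=0.140: state=(9.197, 14.183, 9.212)
next step: t=0.145: state=(9.447, 14.447, 9.759) — z has crossed 9.68
linear interpolation between t=0.140 (9.21212) and t=0.145 (9.75948) → t≈0.144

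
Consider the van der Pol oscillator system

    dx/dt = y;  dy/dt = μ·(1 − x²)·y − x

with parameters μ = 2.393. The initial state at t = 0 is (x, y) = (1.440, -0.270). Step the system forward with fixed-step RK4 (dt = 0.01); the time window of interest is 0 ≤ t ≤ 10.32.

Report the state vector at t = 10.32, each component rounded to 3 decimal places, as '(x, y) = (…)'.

(x, y) = (-2.010, -0.286)

t=0.000: state=(1.440, -0.270)
step 1 (dt=0.01): k1=(-0.270, -0.746), k2=(-0.274, -0.738), k3=(-0.274, -0.738), k4=(-0.277, -0.730); state += dt/6·(k1+2k2+2k3+k4)
t=0.010: state=(1.437, -0.277)
t=0.020: state=(1.434, -0.285)
t=0.030: state=(1.432, -0.292)
continuing one RK4 step at a time; state shown every 50 steps (Δt=0.5):
t=0.500: state=(1.231, -0.550)
t=1.000: state=(0.865, -0.987)
t=1.500: state=(0.053, -2.678)
t=2.000: state=(-1.742, -2.333)
t=2.500: state=(-2.000, 0.194)
t=3.000: state=(-1.868, 0.298)
t=3.500: state=(-1.707, 0.347)
t=4.000: state=(-1.516, 0.423)
t=4.500: state=(-1.273, 0.570)
t=5.000: state=(-0.910, 0.948)
t=5.500: state=(-0.153, 2.458)
t=6.000: state=(1.650, 2.833)
t=6.500: state=(2.009, -0.169)
t=7.000: state=(1.882, -0.294)
t=7.500: state=(1.723, -0.342)
t=8.000: state=(1.536, -0.414)
t=8.500: state=(1.299, -0.551)
t=9.000: state=(0.953, -0.891)
t=9.500: state=(0.261, -2.200)
t=10.000: state=(-1.503, -3.429)
t=10.320: state=(-2.010, -0.286)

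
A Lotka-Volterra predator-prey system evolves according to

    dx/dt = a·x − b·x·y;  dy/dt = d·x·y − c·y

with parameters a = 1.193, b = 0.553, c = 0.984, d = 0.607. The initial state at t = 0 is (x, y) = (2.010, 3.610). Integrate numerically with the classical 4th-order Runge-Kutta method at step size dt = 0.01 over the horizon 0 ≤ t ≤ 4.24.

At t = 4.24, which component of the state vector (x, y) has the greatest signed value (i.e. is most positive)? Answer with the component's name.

t=0.000: state=(2.010, 3.610)
step 1 (dt=0.01): k1=(-1.615, 0.852), k2=(-1.613, 0.836), k3=(-1.613, 0.836), k4=(-1.611, 0.819); state += dt/6·(k1+2k2+2k3+k4)
t=0.010: state=(1.994, 3.618)
t=0.020: state=(1.978, 3.626)
t=0.030: state=(1.962, 3.634)
continuing one RK4 step at a time; state shown every 20 steps (Δt=0.2):
t=0.200: state=(1.700, 3.713)
t=0.400: state=(1.432, 3.686)
t=0.600: state=(1.217, 3.554)
t=0.800: state=(1.054, 3.349)
t=1.000: state=(0.936, 3.102)
t=1.200: state=(0.856, 2.840)
t=1.400: state=(0.805, 2.579)
t=1.600: state=(0.779, 2.332)
t=1.800: state=(0.774, 2.104)
t=2.000: state=(0.788, 1.900)
t=2.200: state=(0.819, 1.720)
t=2.400: state=(0.867, 1.565)
t=2.600: state=(0.933, 1.433)
t=2.800: state=(1.017, 1.325)
t=3.000: state=(1.120, 1.238)
t=3.200: state=(1.245, 1.174)
t=3.400: state=(1.391, 1.131)
t=3.600: state=(1.561, 1.111)
t=3.800: state=(1.752, 1.116)
t=4.000: state=(1.963, 1.148)
t=4.200: state=(2.187, 1.213)
t=4.240: state=(2.233, 1.231)
compare at T: x=2.233, y=1.231

largest component: x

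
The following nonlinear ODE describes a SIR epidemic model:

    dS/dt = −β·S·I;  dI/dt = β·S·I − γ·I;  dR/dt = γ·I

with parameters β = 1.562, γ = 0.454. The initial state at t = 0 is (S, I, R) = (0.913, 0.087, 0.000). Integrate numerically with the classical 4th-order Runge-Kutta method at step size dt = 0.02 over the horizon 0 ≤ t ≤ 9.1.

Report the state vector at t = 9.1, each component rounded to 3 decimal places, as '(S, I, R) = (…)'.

t=0.000: state=(0.913, 0.087, 0.000)
step 1 (dt=0.02): k1=(-0.124, 0.085, 0.039), k2=(-0.125, 0.085, 0.040), k3=(-0.125, 0.085, 0.040), k4=(-0.126, 0.086, 0.040); state += dt/6·(k1+2k2+2k3+k4)
t=0.020: state=(0.910, 0.089, 0.001)
t=0.040: state=(0.908, 0.090, 0.002)
t=0.060: state=(0.905, 0.092, 0.002)
continuing one RK4 step at a time; state shown every 25 steps (Δt=0.5):
t=0.500: state=(0.837, 0.138, 0.025)
t=1.000: state=(0.734, 0.203, 0.064)
t=1.500: state=(0.609, 0.273, 0.118)
t=2.000: state=(0.480, 0.333, 0.187)
t=2.500: state=(0.364, 0.369, 0.267)
t=3.000: state=(0.272, 0.376, 0.352)
t=3.500: state=(0.204, 0.360, 0.436)
t=4.000: state=(0.155, 0.330, 0.515)
t=4.500: state=(0.122, 0.293, 0.585)
t=5.000: state=(0.098, 0.254, 0.647)
t=5.500: state=(0.082, 0.217, 0.701)
t=6.000: state=(0.070, 0.184, 0.746)
t=6.500: state=(0.061, 0.154, 0.785)
t=7.000: state=(0.055, 0.128, 0.817)
t=7.500: state=(0.050, 0.107, 0.843)
t=8.000: state=(0.047, 0.088, 0.865)
t=8.500: state=(0.044, 0.073, 0.883)
t=9.000: state=(0.041, 0.060, 0.898)
t=9.100: state=(0.041, 0.058, 0.901)

(S, I, R) = (0.041, 0.058, 0.901)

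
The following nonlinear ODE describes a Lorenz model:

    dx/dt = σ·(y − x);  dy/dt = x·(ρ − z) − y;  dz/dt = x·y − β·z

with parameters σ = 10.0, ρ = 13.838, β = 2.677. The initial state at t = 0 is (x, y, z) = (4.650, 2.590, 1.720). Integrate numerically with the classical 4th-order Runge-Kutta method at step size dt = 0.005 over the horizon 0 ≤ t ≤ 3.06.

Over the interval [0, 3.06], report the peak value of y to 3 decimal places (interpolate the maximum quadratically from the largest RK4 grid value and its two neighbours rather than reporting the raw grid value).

max y = 12.639

t=0.000: state=(4.650, 2.590, 1.720)
step 1 (dt=0.005): k1=(-20.600, 53.759, 7.439), k2=(-18.741, 52.915, 7.874), k3=(-18.809, 52.968, 7.874), k4=(-17.011, 52.175, 8.297); state += dt/6·(k1+2k2+2k3+k4)
t=0.005: state=(4.556, 2.855, 1.759)
t=0.010: state=(4.479, 3.112, 1.803)
t=0.015: state=(4.419, 3.363, 1.850)
continuing one RK4 step at a time; state shown every 20 steps (Δt=0.1):
t=0.100: state=(5.102, 7.280, 3.365)
t=0.200: state=(8.156, 11.674, 8.258)
t=0.300: state=(10.764, 11.572, 16.831)
t=0.400: state=(8.965, 5.041, 20.445)
t=0.500: state=(4.766, 1.051, 17.276)
t=0.600: state=(2.103, 0.435, 13.394)
t=0.700: state=(1.121, 0.667, 10.317)
t=0.800: state=(0.970, 1.055, 7.968)
t=0.900: state=(1.228, 1.653, 6.225)
t=1.000: state=(1.846, 2.686, 5.053)
t=1.100: state=(2.989, 4.485, 4.624)
t=1.200: state=(4.931, 7.339, 5.607)
t=1.300: state=(7.667, 10.505, 9.384)
t=1.400: state=(9.731, 10.469, 15.743)
t=1.500: state=(8.605, 5.867, 18.909)
t=1.600: state=(5.428, 2.389, 16.862)
t=1.700: state=(3.117, 1.576, 13.567)
t=1.800: state=(2.209, 1.834, 10.751)
t=1.900: state=(2.205, 2.523, 8.634)
t=2.000: state=(2.805, 3.687, 7.280)
t=2.100: state=(4.000, 5.524, 6.944)
t=2.200: state=(5.843, 7.954, 8.263)
t=2.300: state=(7.927, 9.724, 11.864)
t=2.400: state=(8.804, 8.518, 16.125)
t=2.500: state=(7.405, 5.193, 17.283)
t=2.600: state=(5.134, 3.104, 15.399)
t=2.700: state=(3.632, 2.678, 12.826)
t=2.800: state=(3.154, 3.100, 10.639)
t=2.900: state=(3.443, 4.051, 9.156)
t=3.000: state=(4.340, 5.517, 8.634)
t=3.060: state=(5.136, 6.596, 8.948)
largest grid value and its neighbours: y(0.245)=12.62201, y(0.250)=12.63848, y(0.255)=12.63374
parabola through these three points peaks at t≈0.251 with y≈12.63929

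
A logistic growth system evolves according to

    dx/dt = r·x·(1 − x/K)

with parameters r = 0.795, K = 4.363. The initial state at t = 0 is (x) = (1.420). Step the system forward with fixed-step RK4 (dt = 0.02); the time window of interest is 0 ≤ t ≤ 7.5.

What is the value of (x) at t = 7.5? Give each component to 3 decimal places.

t=0.000: state=(1.420)
step 1 (dt=0.02): k1=(0.761), k2=(0.764), k3=(0.764), k4=(0.766); state += dt/6·(k1+2k2+2k3+k4)
t=0.020: state=(1.435)
t=0.040: state=(1.451)
t=0.060: state=(1.466)
continuing one RK4 step at a time; state shown every 25 steps (Δt=0.5):
t=0.500: state=(1.823)
t=1.000: state=(2.254)
t=1.500: state=(2.678)
t=2.000: state=(3.067)
t=2.500: state=(3.398)
t=3.000: state=(3.664)
t=3.500: state=(3.867)
t=4.000: state=(4.017)
t=4.500: state=(4.124)
t=5.000: state=(4.200)
t=5.500: state=(4.252)
t=6.000: state=(4.288)
t=6.500: state=(4.312)
t=7.000: state=(4.329)
t=7.500: state=(4.340)

(x) = (4.340)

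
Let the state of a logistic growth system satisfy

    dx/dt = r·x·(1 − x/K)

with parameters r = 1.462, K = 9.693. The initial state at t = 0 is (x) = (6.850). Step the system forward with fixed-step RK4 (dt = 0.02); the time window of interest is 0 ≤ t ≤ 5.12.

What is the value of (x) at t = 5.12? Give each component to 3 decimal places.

(x) = (9.691)

t=0.000: state=(6.850)
step 1 (dt=0.02): k1=(2.937), k2=(2.919), k3=(2.920), k4=(2.902); state += dt/6·(k1+2k2+2k3+k4)
t=0.020: state=(6.908)
t=0.040: state=(6.966)
t=0.060: state=(7.023)
continuing one RK4 step at a time; state shown every 10 steps (Δt=0.2):
t=0.200: state=(7.400)
t=0.400: state=(7.872)
t=0.600: state=(8.266)
t=0.800: state=(8.586)
t=1.000: state=(8.842)
t=1.200: state=(9.044)
t=1.400: state=(9.200)
t=1.600: state=(9.320)
t=1.800: state=(9.412)
t=2.000: state=(9.482)
t=2.200: state=(9.534)
t=2.400: state=(9.574)
t=2.600: state=(9.604)
t=2.800: state=(9.626)
t=3.000: state=(9.643)
t=3.200: state=(9.656)
t=3.400: state=(9.665)
t=3.600: state=(9.672)
t=3.800: state=(9.677)
t=4.000: state=(9.681)
t=4.200: state=(9.684)
t=4.400: state=(9.687)
t=4.600: state=(9.688)
t=4.800: state=(9.689)
t=5.000: state=(9.690)
t=5.120: state=(9.691)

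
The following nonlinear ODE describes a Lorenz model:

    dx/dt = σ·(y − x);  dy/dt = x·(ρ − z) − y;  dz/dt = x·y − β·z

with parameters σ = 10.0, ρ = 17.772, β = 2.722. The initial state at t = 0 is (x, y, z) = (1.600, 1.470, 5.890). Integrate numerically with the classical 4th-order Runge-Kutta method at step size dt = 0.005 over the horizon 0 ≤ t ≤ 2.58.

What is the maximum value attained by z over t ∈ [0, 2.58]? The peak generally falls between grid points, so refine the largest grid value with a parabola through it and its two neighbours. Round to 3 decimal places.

max z = 26.265

t=0.000: state=(1.600, 1.470, 5.890)
step 1 (dt=0.005): k1=(-1.300, 17.541, -13.681), k2=(-0.829, 17.513, -13.522), k3=(-0.841, 17.527, -13.522), k4=(-0.382, 17.511, -13.363); state += dt/6·(k1+2k2+2k3+k4)
t=0.005: state=(1.596, 1.558, 5.822)
t=0.010: state=(1.596, 1.645, 5.756)
t=0.015: state=(1.601, 1.733, 5.692)
continuing one RK4 step at a time; state shown every 20 steps (Δt=0.1):
t=0.100: state=(2.212, 3.468, 4.883)
t=0.200: state=(4.167, 6.921, 5.157)
t=0.300: state=(7.851, 12.360, 9.105)
t=0.400: state=(11.959, 14.415, 19.661)
t=0.500: state=(10.703, 5.987, 26.038)
t=0.600: state=(5.245, 0.340, 21.702)
t=0.700: state=(1.833, -0.200, 16.506)
t=0.800: state=(0.671, 0.142, 12.567)
t=0.900: state=(0.453, 0.457, 9.586)
t=1.000: state=(0.595, 0.866, 7.331)
t=1.100: state=(1.021, 1.633, 5.671)
t=1.200: state=(1.928, 3.208, 4.628)
t=1.300: state=(3.798, 6.392, 4.718)
t=1.400: state=(7.332, 11.783, 8.088)
t=1.500: state=(11.737, 14.941, 18.287)
t=1.600: state=(11.292, 7.045, 26.242)
t=1.700: state=(5.756, 0.436, 22.423)
t=1.800: state=(1.952, -0.381, 17.032)
t=1.900: state=(0.586, -0.078, 12.948)
t=2.000: state=(0.256, 0.151, 9.864)
t=2.100: state=(0.260, 0.348, 7.519)
t=2.200: state=(0.422, 0.668, 5.742)
t=2.300: state=(0.792, 1.319, 4.425)
t=2.400: state=(1.580, 2.703, 3.577)
t=2.500: state=(3.252, 5.613, 3.593)
t=2.580: state=(5.756, 9.729, 5.379)
largest grid value and its neighbours: z(1.600)=26.24230, z(1.605)=26.26464, z(1.610)=26.25169
parabola through these three points peaks at t≈1.606 with z≈26.26495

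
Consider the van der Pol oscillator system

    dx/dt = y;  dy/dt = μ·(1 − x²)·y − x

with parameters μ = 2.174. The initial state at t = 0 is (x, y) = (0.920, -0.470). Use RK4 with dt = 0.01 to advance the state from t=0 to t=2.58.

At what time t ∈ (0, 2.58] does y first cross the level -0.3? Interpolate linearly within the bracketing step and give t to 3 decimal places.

t=0.000: state=(0.920, -0.470)
step 1 (dt=0.01): k1=(-0.470, -1.077), k2=(-0.475, -1.081), k3=(-0.475, -1.081), k4=(-0.481, -1.085); state += dt/6·(k1+2k2+2k3+k4)
t=0.010: state=(0.915, -0.481)
t=0.020: state=(0.910, -0.492)
t=0.030: state=(0.905, -0.503)
continuing one RK4 step at a time; state shown every 10 steps (Δt=0.1):
t=0.100: state=(0.867, -0.582)
t=0.200: state=(0.803, -0.708)
t=0.300: state=(0.725, -0.855)
t=0.400: state=(0.631, -1.034)
t=0.500: state=(0.517, -1.257)
t=0.600: state=(0.377, -1.544)
t=0.700: state=(0.205, -1.916)
t=0.800: state=(-0.009, -2.385)
t=0.900: state=(-0.275, -2.934)
t=1.000: state=(-0.595, -3.450)
t=1.100: state=(-0.955, -3.676)
t=1.200: state=(-1.311, -3.335)
t=1.300: state=(-1.604, -2.468)
t=1.400: state=(-1.801, -1.484)
t=1.500: state=(-1.909, -0.725)
t=1.580: state=(-1.950, -0.328)
next step: t=1.590: state=(-1.953, -0.290) — y has crossed -0.3
linear interpolation between t=1.580 (-0.32799) and t=1.590 (-0.28964) → t≈1.587

t = 1.587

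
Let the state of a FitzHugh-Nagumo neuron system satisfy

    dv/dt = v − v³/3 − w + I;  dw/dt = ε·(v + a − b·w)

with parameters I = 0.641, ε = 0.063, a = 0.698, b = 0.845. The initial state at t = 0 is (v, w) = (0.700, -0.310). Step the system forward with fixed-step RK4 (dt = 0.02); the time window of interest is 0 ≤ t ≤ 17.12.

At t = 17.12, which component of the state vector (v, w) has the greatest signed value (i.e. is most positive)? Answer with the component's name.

t=0.000: state=(0.700, -0.310)
step 1 (dt=0.02): k1=(1.537, 0.105), k2=(1.543, 0.105), k3=(1.543, 0.105), k4=(1.550, 0.106); state += dt/6·(k1+2k2+2k3+k4)
t=0.020: state=(0.731, -0.308)
t=0.040: state=(0.762, -0.306)
t=0.060: state=(0.793, -0.304)
continuing one RK4 step at a time; state shown every 50 steps (Δt=1):
t=1.000: state=(1.891, -0.165)
t=2.000: state=(1.999, 0.008)
t=3.000: state=(1.951, 0.172)
t=4.000: state=(1.895, 0.324)
t=5.000: state=(1.839, 0.464)
t=6.000: state=(1.782, 0.594)
t=7.000: state=(1.725, 0.714)
t=8.000: state=(1.666, 0.823)
t=9.000: state=(1.607, 0.924)
t=10.000: state=(1.547, 1.016)
t=11.000: state=(1.484, 1.099)
t=12.000: state=(1.419, 1.174)
t=13.000: state=(1.351, 1.241)
t=14.000: state=(1.278, 1.300)
t=15.000: state=(1.197, 1.351)
t=16.000: state=(1.106, 1.395)
t=17.000: state=(0.997, 1.430)
t=17.120: state=(0.982, 1.433)
compare at T: v=0.982, w=1.433

largest component: w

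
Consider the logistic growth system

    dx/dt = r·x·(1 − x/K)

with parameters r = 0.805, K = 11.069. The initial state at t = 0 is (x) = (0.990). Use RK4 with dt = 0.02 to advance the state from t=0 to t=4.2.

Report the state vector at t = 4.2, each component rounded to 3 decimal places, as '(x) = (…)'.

t=0.000: state=(0.990)
step 1 (dt=0.02): k1=(0.726), k2=(0.730), k3=(0.730), k4=(0.735); state += dt/6·(k1+2k2+2k3+k4)
t=0.020: state=(1.005)
t=0.040: state=(1.019)
t=0.060: state=(1.034)
continuing one RK4 step at a time; state shown every 10 steps (Δt=0.2):
t=0.200: state=(1.145)
t=0.400: state=(1.321)
t=0.600: state=(1.520)
t=0.800: state=(1.744)
t=1.000: state=(1.994)
t=1.200: state=(2.271)
t=1.400: state=(2.575)
t=1.600: state=(2.907)
t=1.800: state=(3.265)
t=2.000: state=(3.647)
t=2.200: state=(4.051)
t=2.400: state=(4.473)
t=2.600: state=(4.908)
t=2.800: state=(5.351)
t=3.000: state=(5.796)
t=3.200: state=(6.238)
t=3.400: state=(6.671)
t=3.600: state=(7.090)
t=3.800: state=(7.490)
t=4.000: state=(7.868)
t=4.200: state=(8.222)

(x) = (8.222)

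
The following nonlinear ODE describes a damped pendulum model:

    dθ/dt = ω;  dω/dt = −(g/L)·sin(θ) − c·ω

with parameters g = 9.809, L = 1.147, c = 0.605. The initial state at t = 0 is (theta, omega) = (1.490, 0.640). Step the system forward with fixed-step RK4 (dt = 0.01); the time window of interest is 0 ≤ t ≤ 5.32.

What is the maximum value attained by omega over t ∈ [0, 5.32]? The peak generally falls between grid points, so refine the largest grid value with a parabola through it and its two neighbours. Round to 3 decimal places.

t=0.000: state=(1.490, 0.640)
step 1 (dt=0.01): k1=(0.640, -8.911), k2=(0.595, -8.886), k3=(0.596, -8.886), k4=(0.551, -8.861); state += dt/6·(k1+2k2+2k3+k4)
t=0.010: state=(1.496, 0.551)
t=0.020: state=(1.501, 0.463)
t=0.030: state=(1.505, 0.375)
continuing one RK4 step at a time; state shown every 20 steps (Δt=0.2):
t=0.200: state=(1.447, -1.039)
t=0.400: state=(1.091, -2.460)
t=0.600: state=(0.499, -3.322)
t=0.800: state=(-0.170, -3.188)
t=1.000: state=(-0.712, -2.112)
t=1.200: state=(-0.989, -0.636)
t=1.400: state=(-0.970, 0.795)
t=1.600: state=(-0.692, 1.907)
t=1.800: state=(-0.247, 2.418)
t=2.000: state=(0.222, 2.148)
t=2.200: state=(0.570, 1.257)
t=2.400: state=(0.709, 0.127)
t=2.600: state=(0.627, -0.906)
t=2.800: state=(0.371, -1.584)
t=3.000: state=(0.030, -1.721)
t=3.200: state=(-0.281, -1.308)
t=3.400: state=(-0.470, -0.548)
t=3.600: state=(-0.495, 0.282)
t=3.800: state=(-0.369, 0.938)
t=4.000: state=(-0.144, 1.243)
t=4.200: state=(0.100, 1.129)
t=4.400: state=(0.285, 0.678)
t=4.600: state=(0.361, 0.072)
t=4.800: state=(0.317, -0.485)
t=5.000: state=(0.181, -0.834)
t=5.200: state=(0.004, -0.886)
t=5.320: state=(-0.097, -0.776)
largest grid value and its neighbours: omega(1.820)=2.42666, omega(1.830)=2.42783, omega(1.840)=2.42696
parabola through these three points peaks at t≈1.831 with omega≈2.42784

max omega = 2.428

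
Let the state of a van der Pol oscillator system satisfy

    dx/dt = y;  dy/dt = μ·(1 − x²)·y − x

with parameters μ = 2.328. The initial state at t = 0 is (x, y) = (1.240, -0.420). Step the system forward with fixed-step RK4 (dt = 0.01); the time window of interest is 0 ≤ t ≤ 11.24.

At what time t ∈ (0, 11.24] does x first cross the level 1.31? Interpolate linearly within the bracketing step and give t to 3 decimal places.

t=0.000: state=(1.240, -0.420)
step 1 (dt=0.01): k1=(-0.420, -0.714), k2=(-0.424, -0.713), k3=(-0.424, -0.713), k4=(-0.427, -0.712); state += dt/6·(k1+2k2+2k3+k4)
t=0.010: state=(1.236, -0.427)
t=0.020: state=(1.231, -0.434)
t=0.030: state=(1.227, -0.441)
continuing one RK4 step at a time; state shown every 50 steps (Δt=0.5):
t=0.500: state=(0.935, -0.837)
t=1.000: state=(0.278, -2.076)
t=1.500: state=(-1.412, -3.570)
t=2.000: state=(-2.010, 0.087)
t=2.500: state=(-1.892, 0.296)
t=3.000: state=(-1.731, 0.348)
t=3.500: state=(-1.541, 0.422)
t=4.000: state=(-1.299, 0.561)
t=4.500: state=(-0.947, 0.907)
t=5.000: state=(-0.246, 2.215)
t=5.440: state=(1.278, 3.940)
next step: t=5.450: state=(1.317, 3.865) — x has crossed 1.31
linear interpolation between t=5.440 (1.27844) and t=5.450 (1.31748) → t≈5.448

t = 5.448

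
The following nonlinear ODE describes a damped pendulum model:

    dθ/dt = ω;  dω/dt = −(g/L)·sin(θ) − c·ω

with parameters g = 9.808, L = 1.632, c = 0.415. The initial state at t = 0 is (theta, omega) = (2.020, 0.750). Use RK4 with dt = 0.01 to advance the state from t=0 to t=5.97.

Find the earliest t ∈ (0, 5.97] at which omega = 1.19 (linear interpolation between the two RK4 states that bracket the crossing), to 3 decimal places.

t=0.000: state=(2.020, 0.750)
step 1 (dt=0.01): k1=(0.750, -5.725), k2=(0.721, -5.703), k3=(0.721, -5.704), k4=(0.693, -5.682); state += dt/6·(k1+2k2+2k3+k4)
t=0.010: state=(2.027, 0.693)
t=0.020: state=(2.034, 0.636)
t=0.030: state=(2.040, 0.580)
continuing one RK4 step at a time; state shown every 20 steps (Δt=0.2):
t=0.200: state=(2.060, -0.329)
t=0.400: state=(1.892, -1.354)
t=0.600: state=(1.518, -2.380)
t=0.800: state=(0.949, -3.268)
t=1.000: state=(0.245, -3.644)
t=1.200: state=(-0.455, -3.222)
t=1.400: state=(-1.002, -2.189)
t=1.600: state=(-1.317, -0.952)
t=1.800: state=(-1.386, 0.254)
t=1.960: state=(-1.273, 1.143)
next step: t=1.970: state=(-1.261, 1.196) — omega has crossed 1.19
linear interpolation between t=1.960 (1.14335) and t=1.970 (1.19584) → t≈1.969

t = 1.969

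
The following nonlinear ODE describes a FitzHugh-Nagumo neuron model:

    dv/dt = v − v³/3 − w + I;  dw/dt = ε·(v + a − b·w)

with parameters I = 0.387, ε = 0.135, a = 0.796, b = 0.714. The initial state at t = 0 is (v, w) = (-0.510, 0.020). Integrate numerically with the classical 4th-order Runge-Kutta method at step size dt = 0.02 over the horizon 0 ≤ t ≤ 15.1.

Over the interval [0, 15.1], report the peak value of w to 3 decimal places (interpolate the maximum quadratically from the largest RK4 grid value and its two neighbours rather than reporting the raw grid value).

max w = 0.048

t=0.000: state=(-0.510, 0.020)
step 1 (dt=0.02): k1=(-0.099, 0.037), k2=(-0.100, 0.037), k3=(-0.100, 0.037), k4=(-0.101, 0.036); state += dt/6·(k1+2k2+2k3+k4)
t=0.020: state=(-0.512, 0.021)
t=0.040: state=(-0.514, 0.021)
t=0.060: state=(-0.516, 0.022)
continuing one RK4 step at a time; state shown every 25 steps (Δt=0.5):
t=0.500: state=(-0.574, 0.036)
t=1.000: state=(-0.671, 0.046)
t=1.500: state=(-0.802, 0.048)
t=2.000: state=(-0.957, 0.040)
t=2.500: state=(-1.111, 0.022)
t=3.000: state=(-1.238, -0.004)
t=3.500: state=(-1.323, -0.036)
t=4.000: state=(-1.369, -0.071)
t=4.500: state=(-1.384, -0.106)
t=5.000: state=(-1.380, -0.139)
t=5.500: state=(-1.364, -0.171)
t=6.000: state=(-1.341, -0.199)
t=6.500: state=(-1.315, -0.225)
t=7.000: state=(-1.287, -0.248)
t=7.500: state=(-1.257, -0.268)
t=8.000: state=(-1.227, -0.284)
t=8.500: state=(-1.197, -0.298)
t=9.000: state=(-1.167, -0.310)
t=9.500: state=(-1.138, -0.319)
t=10.000: state=(-1.108, -0.325)
t=10.500: state=(-1.080, -0.330)
t=11.000: state=(-1.052, -0.332)
t=11.500: state=(-1.025, -0.332)
t=12.000: state=(-0.999, -0.331)
t=12.500: state=(-0.974, -0.328)
t=13.000: state=(-0.950, -0.323)
t=13.500: state=(-0.928, -0.317)
t=14.000: state=(-0.908, -0.311)
t=14.500: state=(-0.889, -0.303)
t=15.000: state=(-0.873, -0.294)
t=15.100: state=(-0.870, -0.292)
largest grid value and its neighbours: w(1.340)=0.04809, w(1.360)=0.04809, w(1.380)=0.04808
parabola through these three points peaks at t≈1.356 with w≈0.04809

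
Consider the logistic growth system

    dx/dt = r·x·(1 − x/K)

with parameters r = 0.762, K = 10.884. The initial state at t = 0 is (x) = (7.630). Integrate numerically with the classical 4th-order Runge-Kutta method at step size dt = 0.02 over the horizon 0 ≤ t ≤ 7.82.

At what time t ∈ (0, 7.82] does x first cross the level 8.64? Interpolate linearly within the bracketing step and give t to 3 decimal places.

t = 0.651

t=0.000: state=(7.630)
step 1 (dt=0.02): k1=(1.738), k2=(1.733), k3=(1.733), k4=(1.728); state += dt/6·(k1+2k2+2k3+k4)
t=0.020: state=(7.665)
t=0.040: state=(7.699)
t=0.060: state=(7.733)
continuing one RK4 step at a time; state shown every 25 steps (Δt=0.5):
t=0.500: state=(8.428)
t=0.640: state=(8.625)
next step: t=0.660: state=(8.652) — x has crossed 8.64
linear interpolation between t=0.640 (8.62525) and t=0.660 (8.65241) → t≈0.651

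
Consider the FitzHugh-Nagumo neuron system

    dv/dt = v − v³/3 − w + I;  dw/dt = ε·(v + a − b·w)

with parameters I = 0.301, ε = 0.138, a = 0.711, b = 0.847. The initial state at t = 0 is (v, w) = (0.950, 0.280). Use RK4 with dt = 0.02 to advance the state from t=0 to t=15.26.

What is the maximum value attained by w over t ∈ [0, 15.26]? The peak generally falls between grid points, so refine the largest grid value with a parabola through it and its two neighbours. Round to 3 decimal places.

t=0.000: state=(0.950, 0.280)
step 1 (dt=0.02): k1=(0.685, 0.196), k2=(0.684, 0.197), k3=(0.684, 0.197), k4=(0.682, 0.198); state += dt/6·(k1+2k2+2k3+k4)
t=0.020: state=(0.964, 0.284)
t=0.040: state=(0.977, 0.288)
t=0.060: state=(0.991, 0.292)
continuing one RK4 step at a time; state shown every 25 steps (Δt=0.5):
t=0.500: state=(1.257, 0.386)
t=1.000: state=(1.443, 0.503)
t=1.500: state=(1.509, 0.622)
t=2.000: state=(1.501, 0.735)
t=2.500: state=(1.456, 0.841)
t=3.000: state=(1.392, 0.936)
t=3.500: state=(1.315, 1.021)
t=4.000: state=(1.228, 1.096)
t=4.500: state=(1.130, 1.161)
t=5.000: state=(1.016, 1.215)
t=5.500: state=(0.880, 1.257)
t=6.000: state=(0.707, 1.287)
t=6.500: state=(0.471, 1.301)
t=7.000: state=(0.119, 1.295)
t=7.500: state=(-0.438, 1.260)
t=8.000: state=(-1.197, 1.181)
t=8.500: state=(-1.765, 1.060)
t=9.000: state=(-1.943, 0.922)
t=9.500: state=(-1.952, 0.786)
t=10.000: state=(-1.919, 0.659)
t=10.500: state=(-1.877, 0.542)
t=11.000: state=(-1.834, 0.435)
t=11.500: state=(-1.790, 0.336)
t=12.000: state=(-1.747, 0.246)
t=12.500: state=(-1.705, 0.164)
t=13.000: state=(-1.664, 0.090)
t=13.500: state=(-1.623, 0.022)
t=14.000: state=(-1.583, -0.039)
t=14.500: state=(-1.544, -0.094)
t=15.000: state=(-1.506, -0.143)
t=15.260: state=(-1.486, -0.166)
largest grid value and its neighbours: w(6.620)=1.30175, w(6.640)=1.30175, w(6.660)=1.30172
parabola through these three points peaks at t≈6.633 with w≈1.30175

max w = 1.302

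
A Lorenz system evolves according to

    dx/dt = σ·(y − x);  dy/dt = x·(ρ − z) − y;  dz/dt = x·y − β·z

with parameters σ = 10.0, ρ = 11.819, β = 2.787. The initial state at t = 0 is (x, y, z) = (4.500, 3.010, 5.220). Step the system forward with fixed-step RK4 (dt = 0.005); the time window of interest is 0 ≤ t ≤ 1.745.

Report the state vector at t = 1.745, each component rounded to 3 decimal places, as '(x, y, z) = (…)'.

t=0.000: state=(4.500, 3.010, 5.220)
step 1 (dt=0.005): k1=(-14.900, 26.686, -1.003), k2=(-13.860, 26.384, -0.811), k3=(-13.894, 26.400, -0.807), k4=(-12.885, 26.113, -0.616); state += dt/6·(k1+2k2+2k3+k4)
t=0.005: state=(4.431, 3.142, 5.216)
t=0.010: state=(4.371, 3.271, 5.214)
t=0.015: state=(4.320, 3.398, 5.214)
continuing one RK4 step at a time; state shown every 20 steps (Δt=0.1):
t=0.100: state=(4.446, 5.373, 5.547)
t=0.200: state=(5.848, 7.557, 7.138)
t=0.300: state=(7.485, 8.818, 10.334)
t=0.400: state=(8.057, 7.722, 13.667)
t=0.500: state=(6.901, 5.144, 14.584)
t=0.600: state=(5.074, 3.399, 13.190)
t=0.700: state=(3.787, 2.916, 11.145)
t=0.800: state=(3.303, 3.171, 9.344)
t=0.900: state=(3.458, 3.875, 8.093)
t=1.000: state=(4.101, 4.956, 7.577)
t=1.100: state=(5.124, 6.278, 8.014)
t=1.200: state=(6.286, 7.364, 9.528)
t=1.300: state=(7.063, 7.434, 11.638)
t=1.400: state=(6.920, 6.284, 13.072)
t=1.500: state=(5.976, 4.857, 13.013)
t=1.600: state=(4.926, 4.032, 11.913)
t=1.700: state=(4.282, 3.900, 10.568)
t=1.745: state=(4.162, 4.011, 10.026)

(x, y, z) = (4.162, 4.011, 10.026)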